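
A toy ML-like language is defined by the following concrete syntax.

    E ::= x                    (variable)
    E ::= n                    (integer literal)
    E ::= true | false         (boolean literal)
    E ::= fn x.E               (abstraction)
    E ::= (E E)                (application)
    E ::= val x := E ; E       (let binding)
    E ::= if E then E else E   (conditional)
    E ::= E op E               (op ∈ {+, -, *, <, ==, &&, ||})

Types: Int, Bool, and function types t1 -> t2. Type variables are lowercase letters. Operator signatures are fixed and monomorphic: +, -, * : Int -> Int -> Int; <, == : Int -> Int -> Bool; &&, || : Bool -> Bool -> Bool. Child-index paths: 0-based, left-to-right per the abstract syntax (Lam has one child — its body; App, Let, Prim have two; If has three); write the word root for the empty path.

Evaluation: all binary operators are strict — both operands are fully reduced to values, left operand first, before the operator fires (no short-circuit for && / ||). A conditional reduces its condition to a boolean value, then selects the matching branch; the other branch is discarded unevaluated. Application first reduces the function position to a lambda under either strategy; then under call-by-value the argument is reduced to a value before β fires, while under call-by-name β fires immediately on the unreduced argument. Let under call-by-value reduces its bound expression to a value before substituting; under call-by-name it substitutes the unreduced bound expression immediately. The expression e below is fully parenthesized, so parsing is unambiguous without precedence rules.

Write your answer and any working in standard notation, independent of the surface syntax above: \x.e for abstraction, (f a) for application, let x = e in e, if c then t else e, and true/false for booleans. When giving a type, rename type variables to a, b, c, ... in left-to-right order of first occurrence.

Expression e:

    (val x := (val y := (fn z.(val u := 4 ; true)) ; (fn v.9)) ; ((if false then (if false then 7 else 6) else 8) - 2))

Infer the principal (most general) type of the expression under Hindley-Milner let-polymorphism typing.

Answer: Int

Trace:
let u : Int
\z._ : a -> Bool
let y : forall. a -> Bool
\v._ : b -> Int
let x : forall. b -> Int
  unify Bool ~ Bool
  unify Bool ~ Bool
  unify Int ~ Int
  unify Int ~ Int
  unify Int ~ Int
  unify Int ~ Int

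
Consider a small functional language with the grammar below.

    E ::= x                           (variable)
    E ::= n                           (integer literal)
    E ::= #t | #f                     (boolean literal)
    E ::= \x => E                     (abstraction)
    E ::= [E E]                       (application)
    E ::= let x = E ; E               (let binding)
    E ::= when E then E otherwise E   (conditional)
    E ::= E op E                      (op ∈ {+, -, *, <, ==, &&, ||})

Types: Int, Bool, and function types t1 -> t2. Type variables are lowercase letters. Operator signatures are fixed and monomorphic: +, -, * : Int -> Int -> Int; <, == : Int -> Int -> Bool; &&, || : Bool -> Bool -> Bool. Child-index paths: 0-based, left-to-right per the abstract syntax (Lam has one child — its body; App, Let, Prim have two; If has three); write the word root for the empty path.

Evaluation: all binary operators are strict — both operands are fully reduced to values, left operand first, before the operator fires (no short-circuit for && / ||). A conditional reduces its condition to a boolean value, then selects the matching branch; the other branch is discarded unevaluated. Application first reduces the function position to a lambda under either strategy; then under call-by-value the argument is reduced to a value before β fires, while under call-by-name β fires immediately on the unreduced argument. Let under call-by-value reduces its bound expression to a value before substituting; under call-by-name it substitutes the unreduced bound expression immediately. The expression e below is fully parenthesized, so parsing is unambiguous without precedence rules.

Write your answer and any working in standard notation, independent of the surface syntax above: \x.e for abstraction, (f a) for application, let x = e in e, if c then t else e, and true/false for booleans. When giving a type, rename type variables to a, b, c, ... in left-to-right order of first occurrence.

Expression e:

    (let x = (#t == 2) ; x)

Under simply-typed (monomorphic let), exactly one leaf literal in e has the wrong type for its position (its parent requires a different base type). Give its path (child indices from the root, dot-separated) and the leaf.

Trace:
  unify Bool ~ Int
  FAIL: mismatch Bool ~ Int

Answer: 0.0 : true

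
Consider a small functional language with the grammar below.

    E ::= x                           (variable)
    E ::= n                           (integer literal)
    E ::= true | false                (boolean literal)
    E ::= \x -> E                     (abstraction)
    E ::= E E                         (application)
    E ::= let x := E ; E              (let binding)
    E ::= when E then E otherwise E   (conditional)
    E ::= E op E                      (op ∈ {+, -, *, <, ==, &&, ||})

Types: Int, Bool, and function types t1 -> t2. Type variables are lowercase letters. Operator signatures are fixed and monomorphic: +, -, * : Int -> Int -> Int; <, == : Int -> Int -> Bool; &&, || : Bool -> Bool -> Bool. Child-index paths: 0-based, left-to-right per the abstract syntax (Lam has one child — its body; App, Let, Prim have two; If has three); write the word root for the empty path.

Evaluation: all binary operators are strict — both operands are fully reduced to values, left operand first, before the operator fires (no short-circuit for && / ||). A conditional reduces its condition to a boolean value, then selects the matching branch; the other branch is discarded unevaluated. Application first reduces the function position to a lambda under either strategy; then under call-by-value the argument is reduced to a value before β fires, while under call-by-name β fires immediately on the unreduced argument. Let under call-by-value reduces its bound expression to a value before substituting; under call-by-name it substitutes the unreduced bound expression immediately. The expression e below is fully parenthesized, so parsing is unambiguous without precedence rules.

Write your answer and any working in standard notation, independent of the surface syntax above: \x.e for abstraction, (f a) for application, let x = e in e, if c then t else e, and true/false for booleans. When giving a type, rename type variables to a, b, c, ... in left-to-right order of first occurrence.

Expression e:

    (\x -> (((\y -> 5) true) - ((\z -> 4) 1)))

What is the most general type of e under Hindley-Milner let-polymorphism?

Answer: a -> Int

Derivation:
\y._ : b -> Int
  unify b -> Int ~ Bool -> c
  unify b ~ Bool
  unify Int ~ c
_ _ : Int
  unify Int ~ Int
\z._ : d -> Int
  unify d -> Int ~ Int -> e
  unify d ~ Int
  unify Int ~ e
_ _ : Int
  unify Int ~ Int
\x._ : a -> Int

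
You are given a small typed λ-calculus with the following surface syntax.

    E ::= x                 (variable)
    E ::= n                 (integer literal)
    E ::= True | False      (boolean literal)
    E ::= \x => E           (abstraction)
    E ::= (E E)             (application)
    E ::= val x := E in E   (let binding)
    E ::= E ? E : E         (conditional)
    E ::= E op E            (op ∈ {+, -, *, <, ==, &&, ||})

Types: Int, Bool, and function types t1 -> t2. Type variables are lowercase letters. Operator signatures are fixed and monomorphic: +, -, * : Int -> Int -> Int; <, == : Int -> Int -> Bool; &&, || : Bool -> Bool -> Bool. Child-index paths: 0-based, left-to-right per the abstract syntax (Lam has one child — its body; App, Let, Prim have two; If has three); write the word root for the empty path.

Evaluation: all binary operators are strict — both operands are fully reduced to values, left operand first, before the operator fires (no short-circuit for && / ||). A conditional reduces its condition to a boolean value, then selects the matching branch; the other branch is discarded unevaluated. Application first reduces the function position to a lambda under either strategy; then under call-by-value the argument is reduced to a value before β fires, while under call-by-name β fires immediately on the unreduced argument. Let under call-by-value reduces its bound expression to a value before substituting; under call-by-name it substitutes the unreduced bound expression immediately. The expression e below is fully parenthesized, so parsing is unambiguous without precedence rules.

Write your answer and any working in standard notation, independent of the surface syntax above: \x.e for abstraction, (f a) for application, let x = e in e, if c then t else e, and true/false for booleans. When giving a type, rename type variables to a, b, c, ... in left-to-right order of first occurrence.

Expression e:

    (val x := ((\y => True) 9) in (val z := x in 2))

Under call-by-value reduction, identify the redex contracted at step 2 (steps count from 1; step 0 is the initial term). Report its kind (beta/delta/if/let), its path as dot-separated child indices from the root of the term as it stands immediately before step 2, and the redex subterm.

Answer: let at root : (let x = true in (let z = x in 2))

Trace:
step 0: (let x = ((\y.true) 9) in (let z = x in 2))
step 1: [beta@0] (let x = true in (let z = x in 2))
step 2: [let@root] (let z = true in 2)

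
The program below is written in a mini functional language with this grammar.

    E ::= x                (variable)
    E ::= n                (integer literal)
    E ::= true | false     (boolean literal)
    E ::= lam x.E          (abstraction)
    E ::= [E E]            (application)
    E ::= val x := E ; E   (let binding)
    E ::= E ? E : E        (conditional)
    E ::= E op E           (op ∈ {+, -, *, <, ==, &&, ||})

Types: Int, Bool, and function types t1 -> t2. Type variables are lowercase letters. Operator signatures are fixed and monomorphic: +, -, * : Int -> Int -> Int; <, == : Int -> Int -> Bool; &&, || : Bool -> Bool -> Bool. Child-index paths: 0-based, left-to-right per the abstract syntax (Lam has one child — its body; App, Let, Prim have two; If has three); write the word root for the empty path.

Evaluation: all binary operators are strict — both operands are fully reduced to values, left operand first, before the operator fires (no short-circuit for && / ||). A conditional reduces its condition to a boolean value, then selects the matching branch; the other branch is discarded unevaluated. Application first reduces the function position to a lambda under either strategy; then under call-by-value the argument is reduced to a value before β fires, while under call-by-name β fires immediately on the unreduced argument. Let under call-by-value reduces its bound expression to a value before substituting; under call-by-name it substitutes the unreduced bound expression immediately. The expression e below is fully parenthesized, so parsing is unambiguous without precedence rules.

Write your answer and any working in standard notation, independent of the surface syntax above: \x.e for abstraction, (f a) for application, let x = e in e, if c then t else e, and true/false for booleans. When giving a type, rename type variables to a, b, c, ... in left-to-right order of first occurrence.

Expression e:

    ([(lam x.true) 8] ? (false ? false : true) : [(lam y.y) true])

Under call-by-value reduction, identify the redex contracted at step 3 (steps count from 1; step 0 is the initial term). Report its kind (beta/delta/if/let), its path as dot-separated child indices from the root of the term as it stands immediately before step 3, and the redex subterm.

Answer: if at root : (if false then false else true)

Trace:
step 0: (if ((\x.true) 8) then (if false then false else true) else ((\y.y) true))
step 1: [beta@0] (if true then (if false then false else true) else ((\y.y) true))
step 2: [if@root] (if false then false else true)
step 3: [if@root] true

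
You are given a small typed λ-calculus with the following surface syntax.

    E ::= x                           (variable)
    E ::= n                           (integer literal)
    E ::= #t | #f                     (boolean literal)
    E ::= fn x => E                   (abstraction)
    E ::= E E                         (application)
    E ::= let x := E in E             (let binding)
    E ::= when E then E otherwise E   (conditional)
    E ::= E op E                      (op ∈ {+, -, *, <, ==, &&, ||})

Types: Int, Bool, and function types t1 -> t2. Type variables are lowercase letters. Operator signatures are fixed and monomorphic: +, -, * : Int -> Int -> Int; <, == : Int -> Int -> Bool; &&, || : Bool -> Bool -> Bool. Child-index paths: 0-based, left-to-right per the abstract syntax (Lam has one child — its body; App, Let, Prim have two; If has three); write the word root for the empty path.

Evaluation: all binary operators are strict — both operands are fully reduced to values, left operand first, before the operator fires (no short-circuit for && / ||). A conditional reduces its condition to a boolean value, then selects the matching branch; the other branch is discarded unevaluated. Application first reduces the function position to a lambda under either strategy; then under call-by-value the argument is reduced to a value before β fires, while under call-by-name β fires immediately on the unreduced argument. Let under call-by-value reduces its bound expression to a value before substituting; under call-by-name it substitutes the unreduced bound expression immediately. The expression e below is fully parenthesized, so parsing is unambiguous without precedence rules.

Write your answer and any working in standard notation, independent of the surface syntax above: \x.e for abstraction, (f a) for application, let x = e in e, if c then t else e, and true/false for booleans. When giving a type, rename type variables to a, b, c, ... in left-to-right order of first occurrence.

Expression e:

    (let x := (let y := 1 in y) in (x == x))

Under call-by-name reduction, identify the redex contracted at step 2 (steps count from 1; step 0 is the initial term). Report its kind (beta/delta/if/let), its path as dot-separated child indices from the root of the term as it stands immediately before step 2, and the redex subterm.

Answer: let at 0 : (let y = 1 in y)

Trace:
step 0: (let x = (let y = 1 in y) in (x == x))
step 1: [let@root] ((let y = 1 in y) == (let y = 1 in y))
step 2: [let@0] (1 == (let y = 1 in y))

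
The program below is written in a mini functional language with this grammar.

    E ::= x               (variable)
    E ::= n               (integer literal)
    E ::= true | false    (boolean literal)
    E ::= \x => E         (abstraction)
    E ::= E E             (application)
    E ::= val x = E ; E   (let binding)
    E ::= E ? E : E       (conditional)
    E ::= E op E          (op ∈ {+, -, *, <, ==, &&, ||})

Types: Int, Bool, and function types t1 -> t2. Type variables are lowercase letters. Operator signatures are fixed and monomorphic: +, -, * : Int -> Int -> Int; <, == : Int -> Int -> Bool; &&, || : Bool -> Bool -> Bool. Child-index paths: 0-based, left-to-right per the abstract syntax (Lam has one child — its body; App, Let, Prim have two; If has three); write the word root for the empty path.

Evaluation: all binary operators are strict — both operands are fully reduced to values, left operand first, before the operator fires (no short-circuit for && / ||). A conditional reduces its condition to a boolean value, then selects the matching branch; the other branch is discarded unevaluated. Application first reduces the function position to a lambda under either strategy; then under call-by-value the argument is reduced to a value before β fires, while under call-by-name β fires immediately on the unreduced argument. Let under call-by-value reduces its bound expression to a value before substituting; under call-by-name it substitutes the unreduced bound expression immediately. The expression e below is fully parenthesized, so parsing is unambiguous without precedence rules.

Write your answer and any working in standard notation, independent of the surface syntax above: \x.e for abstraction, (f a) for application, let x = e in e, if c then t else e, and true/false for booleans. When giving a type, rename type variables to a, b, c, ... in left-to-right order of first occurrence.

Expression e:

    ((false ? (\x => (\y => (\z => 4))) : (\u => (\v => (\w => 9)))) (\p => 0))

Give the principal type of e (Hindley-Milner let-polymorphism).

Answer: a -> b -> Int

Derivation:
  unify Bool ~ Bool
\z._ : c -> Int
\y._ : b -> c -> Int
\x._ : a -> b -> c -> Int
\w._ : f -> Int
\v._ : e -> f -> Int
\u._ : d -> e -> f -> Int
  unify a -> b -> c -> Int ~ d -> e -> f -> Int
  unify a ~ d
  unify b -> c -> Int ~ e -> f -> Int
  unify b ~ e
  unify c -> Int ~ f -> Int
  unify c ~ f
  unify Int ~ Int
\p._ : g -> Int
  unify d -> e -> f -> Int ~ (g -> Int) -> h
  unify d ~ g -> Int
  unify e -> f -> Int ~ h
_ _ : e -> f -> Int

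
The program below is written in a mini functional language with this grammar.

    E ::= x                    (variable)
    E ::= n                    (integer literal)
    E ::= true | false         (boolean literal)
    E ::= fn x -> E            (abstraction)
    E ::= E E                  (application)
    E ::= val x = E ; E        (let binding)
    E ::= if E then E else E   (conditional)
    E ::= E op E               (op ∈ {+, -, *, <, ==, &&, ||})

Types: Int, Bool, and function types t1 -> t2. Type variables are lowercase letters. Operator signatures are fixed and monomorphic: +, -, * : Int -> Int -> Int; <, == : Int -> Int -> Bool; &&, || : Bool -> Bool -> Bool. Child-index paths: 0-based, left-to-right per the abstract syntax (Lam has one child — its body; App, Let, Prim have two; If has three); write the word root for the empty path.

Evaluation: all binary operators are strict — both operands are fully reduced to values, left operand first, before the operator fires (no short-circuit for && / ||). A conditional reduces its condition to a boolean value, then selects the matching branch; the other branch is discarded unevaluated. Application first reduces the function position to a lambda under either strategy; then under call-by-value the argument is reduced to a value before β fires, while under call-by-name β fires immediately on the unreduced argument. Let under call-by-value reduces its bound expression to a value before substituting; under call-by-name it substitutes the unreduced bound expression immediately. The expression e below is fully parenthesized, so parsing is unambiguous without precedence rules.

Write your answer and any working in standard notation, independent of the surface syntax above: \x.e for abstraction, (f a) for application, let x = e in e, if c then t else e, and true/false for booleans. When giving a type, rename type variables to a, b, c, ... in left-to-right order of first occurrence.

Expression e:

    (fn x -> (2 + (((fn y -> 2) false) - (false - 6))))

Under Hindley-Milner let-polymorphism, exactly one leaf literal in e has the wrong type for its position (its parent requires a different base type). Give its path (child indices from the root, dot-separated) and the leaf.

Working:
  unify Int ~ Int
\y._ : b -> Int
  unify b -> Int ~ Bool -> c
  unify b ~ Bool
  unify Int ~ c
_ _ : Int
  unify Int ~ Int
  unify Bool ~ Int
  FAIL: mismatch Bool ~ Int

Answer: 0.1.1.0 : false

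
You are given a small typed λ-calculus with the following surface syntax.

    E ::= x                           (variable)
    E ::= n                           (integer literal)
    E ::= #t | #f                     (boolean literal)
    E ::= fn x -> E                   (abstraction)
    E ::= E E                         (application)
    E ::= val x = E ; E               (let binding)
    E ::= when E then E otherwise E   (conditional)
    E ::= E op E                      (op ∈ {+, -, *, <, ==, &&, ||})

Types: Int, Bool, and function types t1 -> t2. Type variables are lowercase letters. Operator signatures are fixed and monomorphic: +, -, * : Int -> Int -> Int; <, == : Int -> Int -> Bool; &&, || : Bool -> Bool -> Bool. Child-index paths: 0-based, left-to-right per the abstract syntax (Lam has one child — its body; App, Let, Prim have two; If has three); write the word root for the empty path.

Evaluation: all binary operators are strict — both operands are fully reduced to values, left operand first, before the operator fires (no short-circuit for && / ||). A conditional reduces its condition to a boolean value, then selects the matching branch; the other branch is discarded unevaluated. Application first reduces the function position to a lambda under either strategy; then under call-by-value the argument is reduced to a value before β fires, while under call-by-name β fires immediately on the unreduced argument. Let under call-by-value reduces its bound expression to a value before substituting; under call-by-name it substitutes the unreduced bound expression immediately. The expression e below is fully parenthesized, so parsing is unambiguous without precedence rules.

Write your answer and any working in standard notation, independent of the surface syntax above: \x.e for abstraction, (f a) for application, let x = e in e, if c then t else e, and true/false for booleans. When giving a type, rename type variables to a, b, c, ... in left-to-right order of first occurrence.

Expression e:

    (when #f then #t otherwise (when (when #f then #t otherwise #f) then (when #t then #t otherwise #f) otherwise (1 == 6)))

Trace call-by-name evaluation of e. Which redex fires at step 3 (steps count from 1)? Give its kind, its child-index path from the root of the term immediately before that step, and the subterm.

Answer: if at root : (if false then (if true then true else false) else (1 == 6))

Working:
step 0: (if false then true else (if (if false then true else false) then (if true then true else false) else (1 == 6)))
step 1: [if@root] (if (if false then true else false) then (if true then true else false) else (1 == 6))
step 2: [if@0] (if false then (if true then true else false) else (1 == 6))
step 3: [if@root] (1 == 6)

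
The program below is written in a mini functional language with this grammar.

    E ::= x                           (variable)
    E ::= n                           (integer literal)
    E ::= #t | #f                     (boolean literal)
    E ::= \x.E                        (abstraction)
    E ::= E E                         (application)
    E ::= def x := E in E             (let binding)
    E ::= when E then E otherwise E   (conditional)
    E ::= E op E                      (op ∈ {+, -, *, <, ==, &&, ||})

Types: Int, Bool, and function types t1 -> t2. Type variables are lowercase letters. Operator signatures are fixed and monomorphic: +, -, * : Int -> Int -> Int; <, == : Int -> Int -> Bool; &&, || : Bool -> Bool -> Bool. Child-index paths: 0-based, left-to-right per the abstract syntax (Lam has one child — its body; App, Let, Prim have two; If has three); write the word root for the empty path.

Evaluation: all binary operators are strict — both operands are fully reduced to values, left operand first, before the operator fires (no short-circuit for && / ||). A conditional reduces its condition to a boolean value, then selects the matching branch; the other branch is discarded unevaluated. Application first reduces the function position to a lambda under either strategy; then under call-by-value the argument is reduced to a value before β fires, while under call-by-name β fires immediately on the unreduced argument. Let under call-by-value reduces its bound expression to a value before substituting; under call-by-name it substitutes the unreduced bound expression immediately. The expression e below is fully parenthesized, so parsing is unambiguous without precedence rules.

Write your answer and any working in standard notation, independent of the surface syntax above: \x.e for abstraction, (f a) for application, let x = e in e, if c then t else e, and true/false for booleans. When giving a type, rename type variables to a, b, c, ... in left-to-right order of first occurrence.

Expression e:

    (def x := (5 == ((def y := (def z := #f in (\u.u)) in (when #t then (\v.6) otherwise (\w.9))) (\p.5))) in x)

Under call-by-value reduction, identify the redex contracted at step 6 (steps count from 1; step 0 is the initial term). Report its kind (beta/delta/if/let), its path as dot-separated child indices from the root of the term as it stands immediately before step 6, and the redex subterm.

Answer: let at root : (let x = false in x)

Trace:
step 0: (let x = (5 == ((let y = (let z = false in (\u.u)) in (if true then (\v.6) else (\w.9))) (\p.5))) in x)
step 1: [let@0.1.0.0] (let x = (5 == ((let y = (\u.u) in (if true then (\v.6) else (\w.9))) (\p.5))) in x)
step 2: [let@0.1.0] (let x = (5 == ((if true then (\v.6) else (\w.9)) (\p.5))) in x)
step 3: [if@0.1.0] (let x = (5 == ((\v.6) (\p.5))) in x)
step 4: [beta@0.1] (let x = (5 == 6) in x)
step 5: [delta@0] (let x = false in x)
step 6: [let@root] false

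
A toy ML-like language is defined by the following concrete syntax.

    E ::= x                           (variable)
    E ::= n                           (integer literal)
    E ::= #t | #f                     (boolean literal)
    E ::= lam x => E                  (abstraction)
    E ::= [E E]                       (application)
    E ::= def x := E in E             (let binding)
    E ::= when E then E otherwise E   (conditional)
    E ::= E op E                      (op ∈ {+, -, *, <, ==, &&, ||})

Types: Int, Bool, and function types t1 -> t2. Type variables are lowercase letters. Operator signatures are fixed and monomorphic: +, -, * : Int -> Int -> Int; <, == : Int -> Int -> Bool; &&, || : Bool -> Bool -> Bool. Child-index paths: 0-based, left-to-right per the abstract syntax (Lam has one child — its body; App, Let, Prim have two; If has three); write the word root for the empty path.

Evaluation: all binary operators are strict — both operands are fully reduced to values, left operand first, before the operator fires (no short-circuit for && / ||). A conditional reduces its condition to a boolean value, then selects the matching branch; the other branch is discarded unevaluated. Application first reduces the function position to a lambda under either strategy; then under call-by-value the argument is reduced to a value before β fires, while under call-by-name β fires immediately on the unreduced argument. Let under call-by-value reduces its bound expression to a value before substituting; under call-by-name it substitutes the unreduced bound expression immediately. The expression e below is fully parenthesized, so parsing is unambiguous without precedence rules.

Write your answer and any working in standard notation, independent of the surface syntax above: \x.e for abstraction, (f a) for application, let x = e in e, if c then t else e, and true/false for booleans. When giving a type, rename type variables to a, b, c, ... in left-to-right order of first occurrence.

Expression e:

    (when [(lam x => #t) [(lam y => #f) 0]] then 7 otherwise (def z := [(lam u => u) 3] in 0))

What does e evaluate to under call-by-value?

Answer: 7

Derivation:
step 0: (if ((\x.true) ((\y.false) 0)) then 7 else (let z = ((\u.u) 3) in 0))
step 1: [beta@0.1] (if ((\x.true) false) then 7 else (let z = ((\u.u) 3) in 0))
step 2: [beta@0] (if true then 7 else (let z = ((\u.u) 3) in 0))
step 3: [if@root] 7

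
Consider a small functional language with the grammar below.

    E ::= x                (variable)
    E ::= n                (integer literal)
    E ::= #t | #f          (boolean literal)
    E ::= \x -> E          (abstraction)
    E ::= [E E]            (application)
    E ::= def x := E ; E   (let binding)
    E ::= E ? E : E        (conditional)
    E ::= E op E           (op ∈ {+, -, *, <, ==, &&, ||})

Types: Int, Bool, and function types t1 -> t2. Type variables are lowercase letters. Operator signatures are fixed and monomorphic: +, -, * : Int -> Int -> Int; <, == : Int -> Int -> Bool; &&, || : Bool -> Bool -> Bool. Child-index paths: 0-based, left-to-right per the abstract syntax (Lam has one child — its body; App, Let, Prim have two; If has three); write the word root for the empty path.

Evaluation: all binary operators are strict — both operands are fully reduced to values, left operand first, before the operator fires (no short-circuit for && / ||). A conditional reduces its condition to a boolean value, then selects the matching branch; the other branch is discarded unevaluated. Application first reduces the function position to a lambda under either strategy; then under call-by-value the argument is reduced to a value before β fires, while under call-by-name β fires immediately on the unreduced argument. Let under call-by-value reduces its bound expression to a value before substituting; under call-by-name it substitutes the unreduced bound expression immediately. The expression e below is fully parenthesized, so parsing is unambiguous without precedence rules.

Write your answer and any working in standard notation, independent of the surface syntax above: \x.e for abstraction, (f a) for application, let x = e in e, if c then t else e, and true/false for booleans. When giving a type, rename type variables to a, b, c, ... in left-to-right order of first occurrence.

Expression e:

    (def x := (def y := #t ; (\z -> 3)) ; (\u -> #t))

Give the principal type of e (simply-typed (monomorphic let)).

Derivation:
let y : Bool
\z._ : a -> Int
let x : a -> Int
\u._ : b -> Bool

Answer: a -> Bool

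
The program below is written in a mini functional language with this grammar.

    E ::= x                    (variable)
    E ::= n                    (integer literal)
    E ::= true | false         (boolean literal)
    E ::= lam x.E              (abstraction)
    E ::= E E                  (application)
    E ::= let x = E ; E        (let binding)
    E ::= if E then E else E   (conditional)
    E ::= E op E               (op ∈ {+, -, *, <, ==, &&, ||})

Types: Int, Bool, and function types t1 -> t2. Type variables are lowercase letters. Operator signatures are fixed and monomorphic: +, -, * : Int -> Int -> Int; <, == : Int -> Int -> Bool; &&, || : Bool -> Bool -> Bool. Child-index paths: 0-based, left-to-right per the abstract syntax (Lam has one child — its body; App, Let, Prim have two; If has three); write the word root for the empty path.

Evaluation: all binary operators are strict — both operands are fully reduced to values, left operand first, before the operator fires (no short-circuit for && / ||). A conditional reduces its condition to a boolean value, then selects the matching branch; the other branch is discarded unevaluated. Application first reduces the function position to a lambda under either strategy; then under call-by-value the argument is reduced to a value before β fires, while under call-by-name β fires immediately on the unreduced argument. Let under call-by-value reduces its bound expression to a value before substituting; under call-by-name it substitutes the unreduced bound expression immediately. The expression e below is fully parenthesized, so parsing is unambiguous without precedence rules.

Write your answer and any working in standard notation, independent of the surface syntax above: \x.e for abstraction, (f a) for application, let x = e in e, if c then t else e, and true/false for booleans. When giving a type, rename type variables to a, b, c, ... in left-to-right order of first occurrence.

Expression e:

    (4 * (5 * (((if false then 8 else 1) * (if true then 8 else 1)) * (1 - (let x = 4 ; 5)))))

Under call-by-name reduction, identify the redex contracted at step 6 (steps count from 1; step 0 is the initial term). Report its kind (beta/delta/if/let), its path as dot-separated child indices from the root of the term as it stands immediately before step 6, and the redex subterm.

Answer: delta at 1.1 : (8 * -4)

Working:
step 0: (4 * (5 * (((if false then 8 else 1) * (if true then 8 else 1)) * (1 - (let x = 4 in 5)))))
step 1: [if@1.1.0.0] (4 * (5 * ((1 * (if true then 8 else 1)) * (1 - (let x = 4 in 5)))))
step 2: [if@1.1.0.1] (4 * (5 * ((1 * 8) * (1 - (let x = 4 in 5)))))
step 3: [delta@1.1.0] (4 * (5 * (8 * (1 - (let x = 4 in 5)))))
step 4: [let@1.1.1.1] (4 * (5 * (8 * (1 - 5))))
step 5: [delta@1.1.1] (4 * (5 * (8 * -4)))
step 6: [delta@1.1] (4 * (5 * -32))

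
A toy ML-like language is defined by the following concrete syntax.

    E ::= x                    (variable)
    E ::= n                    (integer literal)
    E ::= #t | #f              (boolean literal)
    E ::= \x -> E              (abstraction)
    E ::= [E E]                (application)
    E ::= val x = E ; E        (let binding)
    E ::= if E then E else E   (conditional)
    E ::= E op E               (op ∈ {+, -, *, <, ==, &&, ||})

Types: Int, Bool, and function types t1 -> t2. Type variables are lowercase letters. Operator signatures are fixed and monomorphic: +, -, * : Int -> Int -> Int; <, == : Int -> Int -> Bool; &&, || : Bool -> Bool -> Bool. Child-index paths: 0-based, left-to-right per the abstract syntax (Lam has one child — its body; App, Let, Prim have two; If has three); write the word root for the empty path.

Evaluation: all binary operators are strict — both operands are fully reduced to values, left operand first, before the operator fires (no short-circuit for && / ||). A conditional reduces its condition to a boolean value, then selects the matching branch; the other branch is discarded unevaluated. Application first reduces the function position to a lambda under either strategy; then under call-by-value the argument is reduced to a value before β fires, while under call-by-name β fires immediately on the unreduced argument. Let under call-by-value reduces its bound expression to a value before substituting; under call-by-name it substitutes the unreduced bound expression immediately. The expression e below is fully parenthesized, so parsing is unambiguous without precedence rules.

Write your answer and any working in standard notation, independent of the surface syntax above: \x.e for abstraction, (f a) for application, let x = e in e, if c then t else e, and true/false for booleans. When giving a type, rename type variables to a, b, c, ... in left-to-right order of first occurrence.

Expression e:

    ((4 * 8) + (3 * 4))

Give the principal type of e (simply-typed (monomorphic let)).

Derivation:
  unify Int ~ Int
  unify Int ~ Int
  unify Int ~ Int
  unify Int ~ Int
  unify Int ~ Int
  unify Int ~ Int

Answer: Int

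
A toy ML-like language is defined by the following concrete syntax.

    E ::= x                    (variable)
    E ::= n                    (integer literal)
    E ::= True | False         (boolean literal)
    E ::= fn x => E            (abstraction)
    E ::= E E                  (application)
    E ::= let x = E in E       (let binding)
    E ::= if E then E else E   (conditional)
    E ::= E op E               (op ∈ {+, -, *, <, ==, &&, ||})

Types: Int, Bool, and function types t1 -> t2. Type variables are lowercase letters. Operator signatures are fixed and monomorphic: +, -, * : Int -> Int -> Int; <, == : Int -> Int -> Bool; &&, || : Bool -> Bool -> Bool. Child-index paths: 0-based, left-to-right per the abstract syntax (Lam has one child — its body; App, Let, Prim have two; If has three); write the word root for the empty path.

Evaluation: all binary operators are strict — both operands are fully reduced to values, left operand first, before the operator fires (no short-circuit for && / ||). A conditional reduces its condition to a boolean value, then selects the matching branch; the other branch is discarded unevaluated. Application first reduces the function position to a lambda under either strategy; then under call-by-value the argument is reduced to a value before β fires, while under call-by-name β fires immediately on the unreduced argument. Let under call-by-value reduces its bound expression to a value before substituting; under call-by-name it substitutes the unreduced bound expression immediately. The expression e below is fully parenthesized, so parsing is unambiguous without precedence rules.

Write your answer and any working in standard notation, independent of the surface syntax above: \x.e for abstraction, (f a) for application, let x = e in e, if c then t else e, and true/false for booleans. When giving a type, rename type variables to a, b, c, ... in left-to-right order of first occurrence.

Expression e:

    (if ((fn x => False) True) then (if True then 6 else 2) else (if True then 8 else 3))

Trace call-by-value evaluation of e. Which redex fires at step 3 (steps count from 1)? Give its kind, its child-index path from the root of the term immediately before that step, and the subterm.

Answer: if at root : (if true then 8 else 3)

Working:
step 0: (if ((\x.false) true) then (if true then 6 else 2) else (if true then 8 else 3))
step 1: [beta@0] (if false then (if true then 6 else 2) else (if true then 8 else 3))
step 2: [if@root] (if true then 8 else 3)
step 3: [if@root] 8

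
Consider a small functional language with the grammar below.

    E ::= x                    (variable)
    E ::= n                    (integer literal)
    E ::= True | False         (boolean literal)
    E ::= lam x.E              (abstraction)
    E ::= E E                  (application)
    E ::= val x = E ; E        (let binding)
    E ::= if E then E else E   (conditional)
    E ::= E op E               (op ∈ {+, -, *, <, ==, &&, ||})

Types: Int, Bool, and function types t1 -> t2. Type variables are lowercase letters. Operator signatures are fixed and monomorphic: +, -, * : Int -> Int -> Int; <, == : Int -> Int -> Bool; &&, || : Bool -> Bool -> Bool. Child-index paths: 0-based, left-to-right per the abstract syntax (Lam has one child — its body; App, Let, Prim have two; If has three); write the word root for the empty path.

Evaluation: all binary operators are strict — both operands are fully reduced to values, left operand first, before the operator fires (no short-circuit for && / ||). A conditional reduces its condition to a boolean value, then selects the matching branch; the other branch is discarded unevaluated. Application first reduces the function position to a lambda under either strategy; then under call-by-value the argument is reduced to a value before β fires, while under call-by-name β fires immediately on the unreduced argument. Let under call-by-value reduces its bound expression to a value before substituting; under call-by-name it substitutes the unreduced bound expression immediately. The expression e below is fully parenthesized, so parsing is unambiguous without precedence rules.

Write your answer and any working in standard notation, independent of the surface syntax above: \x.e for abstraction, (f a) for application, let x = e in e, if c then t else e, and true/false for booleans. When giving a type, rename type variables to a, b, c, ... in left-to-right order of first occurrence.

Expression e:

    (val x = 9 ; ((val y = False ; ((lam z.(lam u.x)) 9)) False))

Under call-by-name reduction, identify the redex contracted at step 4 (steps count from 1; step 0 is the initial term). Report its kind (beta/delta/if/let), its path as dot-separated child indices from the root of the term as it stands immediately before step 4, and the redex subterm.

Answer: beta at root : ((\u.9) false)

Working:
step 0: (let x = 9 in ((let y = false in ((\z.(\u.x)) 9)) false))
step 1: [let@root] ((let y = false in ((\z.(\u.9)) 9)) false)
step 2: [let@0] (((\z.(\u.9)) 9) false)
step 3: [beta@0] ((\u.9) false)
step 4: [beta@root] 9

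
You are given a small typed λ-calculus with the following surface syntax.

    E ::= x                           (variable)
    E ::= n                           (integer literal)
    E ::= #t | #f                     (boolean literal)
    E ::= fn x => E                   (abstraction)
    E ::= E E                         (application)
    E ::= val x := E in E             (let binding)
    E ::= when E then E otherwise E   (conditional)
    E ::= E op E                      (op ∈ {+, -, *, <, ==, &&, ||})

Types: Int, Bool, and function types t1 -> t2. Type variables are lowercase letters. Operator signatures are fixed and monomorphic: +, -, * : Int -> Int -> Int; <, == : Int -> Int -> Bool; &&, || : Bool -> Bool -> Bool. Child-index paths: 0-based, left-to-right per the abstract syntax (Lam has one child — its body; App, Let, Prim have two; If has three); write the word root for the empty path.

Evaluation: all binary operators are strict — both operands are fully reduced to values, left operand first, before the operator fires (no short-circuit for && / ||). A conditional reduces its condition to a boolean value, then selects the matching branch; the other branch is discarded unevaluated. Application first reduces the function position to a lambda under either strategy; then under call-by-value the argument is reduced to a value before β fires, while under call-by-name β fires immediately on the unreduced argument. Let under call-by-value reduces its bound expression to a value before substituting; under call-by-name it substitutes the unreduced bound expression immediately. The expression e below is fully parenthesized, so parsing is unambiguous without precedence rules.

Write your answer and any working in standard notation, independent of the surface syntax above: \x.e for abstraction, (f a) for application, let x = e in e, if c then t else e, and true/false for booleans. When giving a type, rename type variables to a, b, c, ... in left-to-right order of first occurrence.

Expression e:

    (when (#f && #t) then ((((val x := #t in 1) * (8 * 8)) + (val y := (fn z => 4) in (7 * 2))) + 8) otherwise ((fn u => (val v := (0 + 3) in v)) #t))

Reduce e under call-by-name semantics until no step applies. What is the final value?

Answer: 3

Working:
step 0: (if (false && true) then ((((let x = true in 1) * (8 * 8)) + (let y = (\z.4) in (7 * 2))) + 8) else ((\u.(let v = (0 + 3) in v)) true))
step 1: [delta@0] (if false then ((((let x = true in 1) * (8 * 8)) + (let y = (\z.4) in (7 * 2))) + 8) else ((\u.(let v = (0 + 3) in v)) true))
step 2: [if@root] ((\u.(let v = (0 + 3) in v)) true)
step 3: [beta@root] (let v = (0 + 3) in v)
step 4: [let@root] (0 + 3)
step 5: [delta@root] 3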